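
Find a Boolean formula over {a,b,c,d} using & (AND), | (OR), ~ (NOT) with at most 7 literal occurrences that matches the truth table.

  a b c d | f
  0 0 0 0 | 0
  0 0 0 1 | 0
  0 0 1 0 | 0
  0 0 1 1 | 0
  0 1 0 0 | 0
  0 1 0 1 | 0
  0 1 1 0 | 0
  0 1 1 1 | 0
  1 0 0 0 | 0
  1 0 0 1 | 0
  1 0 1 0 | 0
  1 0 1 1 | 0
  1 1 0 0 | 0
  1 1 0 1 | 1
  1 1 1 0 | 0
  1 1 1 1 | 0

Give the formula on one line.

((b & d) & (a & (~c & b)))

  (b & d) = 0000010100000101
  ~c = 1100110011001100
  (~c & b) = 0000110000001100
  (a & (~c & b)) = 0000000000001100
  ((b & d) & (a & (~c & b))) = 0000000000000100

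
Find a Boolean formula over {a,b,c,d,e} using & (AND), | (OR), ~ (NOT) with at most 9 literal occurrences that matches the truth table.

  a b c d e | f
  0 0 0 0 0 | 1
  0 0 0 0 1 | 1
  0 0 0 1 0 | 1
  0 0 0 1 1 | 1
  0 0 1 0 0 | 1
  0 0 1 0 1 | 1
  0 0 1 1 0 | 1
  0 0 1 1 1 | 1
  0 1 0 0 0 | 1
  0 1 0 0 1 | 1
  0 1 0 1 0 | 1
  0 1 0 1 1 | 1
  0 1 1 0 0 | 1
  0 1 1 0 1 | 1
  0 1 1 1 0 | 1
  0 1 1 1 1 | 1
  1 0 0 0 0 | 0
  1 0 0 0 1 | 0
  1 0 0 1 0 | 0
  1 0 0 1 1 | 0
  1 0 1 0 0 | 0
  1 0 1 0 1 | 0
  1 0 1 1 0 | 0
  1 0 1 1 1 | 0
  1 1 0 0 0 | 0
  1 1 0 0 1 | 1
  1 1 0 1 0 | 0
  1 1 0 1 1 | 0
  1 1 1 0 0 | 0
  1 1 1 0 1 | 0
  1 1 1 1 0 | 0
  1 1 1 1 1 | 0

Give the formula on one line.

  ~a = 11111111111111110000000000000000
  ~c = 11110000111100001111000011110000
  ~e = 10101010101010101010101010101010
  (~e | c) = 10101111101011111010111110101111
  ~d = 11001100110011001100110011001100
  (b & ~d) = 00000000110011000000000011001100
  ((~e | c) | (b & ~d)) = 10101111111011111010111111101111
  (((~e | c) | (b & ~d)) & e) = 00000101010001010000010101000101
  (~c & (((~e | c) | (b & ~d)) & e)) = 00000000010000000000000001000000
  (~a | (~c & (((~e | c) | (b & ~d)) & e))) = 11111111111111110000000001000000

(~a | (~c & (((~e | c) | (b & ~d)) & e)))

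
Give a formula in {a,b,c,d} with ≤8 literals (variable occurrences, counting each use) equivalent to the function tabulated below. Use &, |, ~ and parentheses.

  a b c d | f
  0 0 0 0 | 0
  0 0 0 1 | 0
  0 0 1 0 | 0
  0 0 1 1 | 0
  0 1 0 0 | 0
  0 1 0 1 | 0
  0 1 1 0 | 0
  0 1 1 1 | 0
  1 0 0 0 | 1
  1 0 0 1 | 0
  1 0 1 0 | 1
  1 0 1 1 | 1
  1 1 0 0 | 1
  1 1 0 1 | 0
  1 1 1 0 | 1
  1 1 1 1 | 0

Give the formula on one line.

(((a | d) & (~d | (~b & c))) & (a | b))

  (a | d) = 0101010111111111
  ~d = 1010101010101010
  ~b = 1111000011110000
  (~b & c) = 0011000000110000
  (~d | (~b & c)) = 1011101010111010
  ((a | d) & (~d | (~b & c))) = 0001000010111010
  (a | b) = 0000111111111111
  (((a | d) & (~d | (~b & c))) & (a | b)) = 0000000010111010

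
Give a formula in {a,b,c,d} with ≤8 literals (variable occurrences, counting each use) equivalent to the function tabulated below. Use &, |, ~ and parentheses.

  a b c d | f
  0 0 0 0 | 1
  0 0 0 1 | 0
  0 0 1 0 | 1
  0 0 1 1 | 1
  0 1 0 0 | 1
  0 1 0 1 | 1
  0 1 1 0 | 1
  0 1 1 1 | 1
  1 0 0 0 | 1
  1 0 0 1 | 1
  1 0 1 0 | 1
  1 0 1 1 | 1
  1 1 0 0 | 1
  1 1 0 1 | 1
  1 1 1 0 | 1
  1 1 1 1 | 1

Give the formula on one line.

  ~d = 1010101010101010
  ~a = 1111111100000000
  (~d & ~a) = 1010101000000000
  ~b = 1111000011110000
  (c & ~b) = 0011000000110000
  ((~d & ~a) | (c & ~b)) = 1011101000110000
  (~a | d) = 1111111101010101
  (b & (~a | d)) = 0000111100000101
  ((b & (~a | d)) | a) = 0000111111111111
  (((~d & ~a) | (c & ~b)) | ((b & (~a | d)) | a)) = 1011111111111111

(((~d & ~a) | (c & ~b)) | ((b & (~a | d)) | a))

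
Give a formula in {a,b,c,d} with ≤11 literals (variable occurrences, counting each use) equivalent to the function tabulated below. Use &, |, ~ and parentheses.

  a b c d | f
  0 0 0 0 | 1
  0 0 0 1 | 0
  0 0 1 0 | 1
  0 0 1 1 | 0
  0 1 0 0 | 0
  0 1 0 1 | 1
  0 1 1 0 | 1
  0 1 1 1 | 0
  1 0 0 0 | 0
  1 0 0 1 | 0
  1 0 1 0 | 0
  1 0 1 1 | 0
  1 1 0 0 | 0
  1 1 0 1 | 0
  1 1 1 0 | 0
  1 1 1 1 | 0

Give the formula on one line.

  ~d = 1010101010101010
  ~c = 1100110011001100
  (b & ~c) = 0000110000001100
  (~d | (b & ~c)) = 1010111010101110
  (d & a) = 0000000001010101
  ((~d | (b & ~c)) | (d & a)) = 1010111011111111
  ~b = 1111000011110000
  (~b | c) = 1111001111110011
  ((~b | c) | d) = 1111011111110111
  ~a = 1111111100000000
  (((~b | c) | d) & ~a) = 1111011100000000
  (((~d | (b & ~c)) | (d & a)) & (((~b | c) | d) & ~a)) = 1010011000000000

(((~d | (b & ~c)) | (d & a)) & (((~b | c) | d) & ~a))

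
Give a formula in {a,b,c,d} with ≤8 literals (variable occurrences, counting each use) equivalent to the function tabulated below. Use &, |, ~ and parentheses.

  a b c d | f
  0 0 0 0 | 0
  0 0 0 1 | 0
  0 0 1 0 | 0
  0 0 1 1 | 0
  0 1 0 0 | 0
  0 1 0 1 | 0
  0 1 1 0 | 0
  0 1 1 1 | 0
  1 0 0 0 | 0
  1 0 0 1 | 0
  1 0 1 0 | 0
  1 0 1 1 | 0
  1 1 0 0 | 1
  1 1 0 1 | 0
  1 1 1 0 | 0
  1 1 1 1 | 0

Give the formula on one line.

((a | ((~d | c) & ~b)) & ((~d & b) & ~c))

  ~d = 1010101010101010
  (~d | c) = 1011101110111011
  ~b = 1111000011110000
  ((~d | c) & ~b) = 1011000010110000
  (a | ((~d | c) & ~b)) = 1011000011111111
  (~d & b) = 0000101000001010
  ~c = 1100110011001100
  ((~d & b) & ~c) = 0000100000001000
  ((a | ((~d | c) & ~b)) & ((~d & b) & ~c)) = 0000000000001000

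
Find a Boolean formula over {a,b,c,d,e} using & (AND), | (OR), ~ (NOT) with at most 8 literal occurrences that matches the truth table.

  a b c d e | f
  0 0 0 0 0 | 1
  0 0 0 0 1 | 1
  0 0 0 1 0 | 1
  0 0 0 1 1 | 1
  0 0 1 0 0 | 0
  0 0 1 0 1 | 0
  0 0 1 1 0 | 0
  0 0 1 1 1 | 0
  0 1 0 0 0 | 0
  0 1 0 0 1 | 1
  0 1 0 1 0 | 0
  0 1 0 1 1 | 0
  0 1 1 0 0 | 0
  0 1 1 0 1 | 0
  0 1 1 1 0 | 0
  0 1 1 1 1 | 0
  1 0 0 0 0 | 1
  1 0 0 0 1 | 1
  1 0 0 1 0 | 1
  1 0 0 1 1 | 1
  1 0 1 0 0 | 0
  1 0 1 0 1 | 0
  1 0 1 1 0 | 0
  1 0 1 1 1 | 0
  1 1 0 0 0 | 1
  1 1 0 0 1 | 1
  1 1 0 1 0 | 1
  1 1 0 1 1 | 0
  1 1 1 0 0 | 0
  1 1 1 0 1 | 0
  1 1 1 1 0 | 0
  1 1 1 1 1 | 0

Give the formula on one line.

(((e | c) | (a | ~b)) & (~c & (~b | (~e | ~d))))

  (e | c) = 01011111010111110101111101011111
  ~b = 11111111000000001111111100000000
  (a | ~b) = 11111111000000001111111111111111
  ((e | c) | (a | ~b)) = 11111111010111111111111111111111
  ~c = 11110000111100001111000011110000
  ~e = 10101010101010101010101010101010
  ~d = 11001100110011001100110011001100
  (~e | ~d) = 11101110111011101110111011101110
  (~b | (~e | ~d)) = 11111111111011101111111111101110
  (~c & (~b | (~e | ~d))) = 11110000111000001111000011100000
  (((e | c) | (a | ~b)) & (~c & (~b | (~e | ~d)))) = 11110000010000001111000011100000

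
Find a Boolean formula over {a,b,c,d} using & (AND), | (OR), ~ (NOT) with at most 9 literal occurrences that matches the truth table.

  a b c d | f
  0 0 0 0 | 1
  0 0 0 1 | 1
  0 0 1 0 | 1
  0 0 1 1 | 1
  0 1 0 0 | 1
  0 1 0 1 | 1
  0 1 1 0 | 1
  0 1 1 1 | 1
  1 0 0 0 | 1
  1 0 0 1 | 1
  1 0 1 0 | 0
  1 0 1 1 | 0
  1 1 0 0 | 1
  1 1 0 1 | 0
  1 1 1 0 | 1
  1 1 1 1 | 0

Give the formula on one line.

  ~b = 1111000011110000
  ~c = 1100110011001100
  (~c & ~b) = 1100000011000000
  ~a = 1111111100000000
  ((~c & ~b) | ~a) = 1111111111000000
  (~b & ((~c & ~b) | ~a)) = 1111000011000000
  ~d = 1010101010101010
  (b & ~d) = 0000101000001010
  ((b & ~d) & a) = 0000000000001010
  ((~b & ((~c & ~b) | ~a)) | ((b & ~d) & a)) = 1111000011001010
  (((~b & ((~c & ~b) | ~a)) | ((b & ~d) & a)) & a) = 0000000011001010
  ((((~b & ((~c & ~b) | ~a)) | ((b & ~d) & a)) & a) | ~a) = 1111111111001010

((((~b & ((~c & ~b) | ~a)) | ((b & ~d) & a)) & a) | ~a)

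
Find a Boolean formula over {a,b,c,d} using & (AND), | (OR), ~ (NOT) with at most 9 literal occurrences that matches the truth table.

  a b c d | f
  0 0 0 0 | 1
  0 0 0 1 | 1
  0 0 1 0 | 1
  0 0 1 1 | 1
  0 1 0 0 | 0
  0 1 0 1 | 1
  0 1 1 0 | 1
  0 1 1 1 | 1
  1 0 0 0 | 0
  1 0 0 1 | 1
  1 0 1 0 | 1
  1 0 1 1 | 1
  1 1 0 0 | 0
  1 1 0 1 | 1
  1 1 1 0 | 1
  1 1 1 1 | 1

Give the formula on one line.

(((((c & (~a & b)) | d) | ~a) & (d | ~b)) | (c & ~d))

  ~a = 1111111100000000
  (~a & b) = 0000111100000000
  (c & (~a & b)) = 0000001100000000
  ((c & (~a & b)) | d) = 0101011101010101
  (((c & (~a & b)) | d) | ~a) = 1111111101010101
  ~b = 1111000011110000
  (d | ~b) = 1111010111110101
  ((((c & (~a & b)) | d) | ~a) & (d | ~b)) = 1111010101010101
  ~d = 1010101010101010
  (c & ~d) = 0010001000100010
  (((((c & (~a & b)) | d) | ~a) & (d | ~b)) | (c & ~d)) = 1111011101110111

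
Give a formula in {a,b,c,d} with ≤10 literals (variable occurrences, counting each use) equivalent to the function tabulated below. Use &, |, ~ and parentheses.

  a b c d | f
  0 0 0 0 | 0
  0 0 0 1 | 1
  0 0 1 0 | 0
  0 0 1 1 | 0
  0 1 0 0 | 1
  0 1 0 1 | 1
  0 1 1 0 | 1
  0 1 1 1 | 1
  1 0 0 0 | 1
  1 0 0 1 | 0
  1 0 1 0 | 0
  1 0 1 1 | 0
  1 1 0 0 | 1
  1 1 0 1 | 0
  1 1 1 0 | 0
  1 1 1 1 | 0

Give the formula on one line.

(((b | a) | (d & (~c | b))) & (~a | (~d & ~c)))

  (b | a) = 0000111111111111
  ~c = 1100110011001100
  (~c | b) = 1100111111001111
  (d & (~c | b)) = 0100010101000101
  ((b | a) | (d & (~c | b))) = 0100111111111111
  ~a = 1111111100000000
  ~d = 1010101010101010
  (~d & ~c) = 1000100010001000
  (~a | (~d & ~c)) = 1111111110001000
  (((b | a) | (d & (~c | b))) & (~a | (~d & ~c))) = 0100111110001000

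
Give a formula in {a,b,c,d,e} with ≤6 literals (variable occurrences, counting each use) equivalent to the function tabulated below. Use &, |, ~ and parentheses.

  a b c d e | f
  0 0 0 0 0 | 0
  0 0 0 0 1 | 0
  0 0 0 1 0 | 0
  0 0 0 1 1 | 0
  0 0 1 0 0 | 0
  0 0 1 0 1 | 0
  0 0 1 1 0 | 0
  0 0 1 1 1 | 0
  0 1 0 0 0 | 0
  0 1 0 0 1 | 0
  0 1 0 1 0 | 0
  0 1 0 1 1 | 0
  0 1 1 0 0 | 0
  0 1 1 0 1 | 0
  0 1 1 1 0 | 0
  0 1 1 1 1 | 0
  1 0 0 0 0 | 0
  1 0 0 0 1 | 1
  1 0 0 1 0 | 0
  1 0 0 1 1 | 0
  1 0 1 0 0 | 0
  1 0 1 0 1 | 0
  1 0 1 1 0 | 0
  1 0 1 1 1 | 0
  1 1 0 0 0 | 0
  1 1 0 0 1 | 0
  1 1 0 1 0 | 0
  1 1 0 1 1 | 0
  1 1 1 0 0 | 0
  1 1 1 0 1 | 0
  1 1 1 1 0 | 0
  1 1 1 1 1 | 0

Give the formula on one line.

((~c & (~d & a)) & (~b & e))

  ~c = 11110000111100001111000011110000
  ~d = 11001100110011001100110011001100
  (~d & a) = 00000000000000001100110011001100
  (~c & (~d & a)) = 00000000000000001100000011000000
  ~b = 11111111000000001111111100000000
  (~b & e) = 01010101000000000101010100000000
  ((~c & (~d & a)) & (~b & e)) = 00000000000000000100000000000000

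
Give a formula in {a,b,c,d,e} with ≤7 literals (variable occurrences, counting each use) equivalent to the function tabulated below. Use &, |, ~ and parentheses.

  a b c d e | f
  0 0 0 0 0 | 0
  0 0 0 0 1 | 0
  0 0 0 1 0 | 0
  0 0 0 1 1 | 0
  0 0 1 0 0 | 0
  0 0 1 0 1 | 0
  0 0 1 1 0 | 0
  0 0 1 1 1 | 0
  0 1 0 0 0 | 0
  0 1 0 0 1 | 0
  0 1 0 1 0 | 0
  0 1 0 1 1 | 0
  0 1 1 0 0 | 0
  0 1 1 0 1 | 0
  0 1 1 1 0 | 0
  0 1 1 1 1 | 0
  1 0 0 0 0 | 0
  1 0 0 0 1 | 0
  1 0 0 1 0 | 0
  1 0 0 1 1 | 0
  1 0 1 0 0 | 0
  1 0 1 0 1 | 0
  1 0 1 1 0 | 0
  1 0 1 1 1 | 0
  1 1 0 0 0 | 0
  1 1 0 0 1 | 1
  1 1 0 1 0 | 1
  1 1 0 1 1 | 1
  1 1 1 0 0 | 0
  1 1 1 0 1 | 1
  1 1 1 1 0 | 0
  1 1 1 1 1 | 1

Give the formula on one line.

  ~c = 11110000111100001111000011110000
  (~c | e) = 11110101111101011111010111110101
  (d | e) = 01110111011101110111011101110111
  (a & b) = 00000000000000000000000011111111
  ((d | e) & (a & b)) = 00000000000000000000000001110111
  ((~c | e) & ((d | e) & (a & b))) = 00000000000000000000000001110101

((~c | e) & ((d | e) & (a & b)))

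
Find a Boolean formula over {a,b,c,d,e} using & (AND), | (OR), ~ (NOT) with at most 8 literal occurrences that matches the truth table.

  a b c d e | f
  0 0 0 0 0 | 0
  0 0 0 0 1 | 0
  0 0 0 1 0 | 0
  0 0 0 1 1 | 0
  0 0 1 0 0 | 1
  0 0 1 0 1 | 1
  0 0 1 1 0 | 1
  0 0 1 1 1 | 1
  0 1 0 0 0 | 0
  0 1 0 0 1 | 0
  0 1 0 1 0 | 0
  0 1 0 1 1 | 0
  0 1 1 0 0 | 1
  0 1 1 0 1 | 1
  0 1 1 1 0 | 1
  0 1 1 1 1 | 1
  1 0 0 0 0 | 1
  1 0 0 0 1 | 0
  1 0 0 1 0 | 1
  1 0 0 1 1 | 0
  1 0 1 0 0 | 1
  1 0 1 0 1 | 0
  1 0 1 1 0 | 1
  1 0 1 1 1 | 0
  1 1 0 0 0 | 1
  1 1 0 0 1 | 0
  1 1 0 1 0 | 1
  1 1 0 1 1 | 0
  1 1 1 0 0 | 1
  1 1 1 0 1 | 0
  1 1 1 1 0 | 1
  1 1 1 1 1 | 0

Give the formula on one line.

((((d & (a | e)) | a) & ~e) | (c & ~a))

  (a | e) = 01010101010101011111111111111111
  (d & (a | e)) = 00010001000100010011001100110011
  ((d & (a | e)) | a) = 00010001000100011111111111111111
  ~e = 10101010101010101010101010101010
  (((d & (a | e)) | a) & ~e) = 00000000000000001010101010101010
  ~a = 11111111111111110000000000000000
  (c & ~a) = 00001111000011110000000000000000
  ((((d & (a | e)) | a) & ~e) | (c & ~a)) = 00001111000011111010101010101010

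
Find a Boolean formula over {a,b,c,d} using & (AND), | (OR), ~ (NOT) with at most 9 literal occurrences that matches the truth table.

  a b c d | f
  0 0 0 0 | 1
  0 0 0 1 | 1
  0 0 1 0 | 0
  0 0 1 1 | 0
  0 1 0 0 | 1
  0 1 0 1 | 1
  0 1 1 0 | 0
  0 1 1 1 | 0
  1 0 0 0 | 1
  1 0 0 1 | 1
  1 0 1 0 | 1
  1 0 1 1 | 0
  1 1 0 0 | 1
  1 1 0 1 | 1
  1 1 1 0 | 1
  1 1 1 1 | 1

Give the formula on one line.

  ~d = 1010101010101010
  (a & ~d) = 0000000010101010
  ~b = 1111000011110000
  (~b | d) = 1111010111110101
  ((~b | d) & c) = 0011000100110001
  (((~b | d) & c) & b) = 0000000100000001
  (a & b) = 0000000000001111
  ((((~b | d) & c) & b) & (a & b)) = 0000000000000001
  ~c = 1100110011001100
  (((((~b | d) & c) & b) & (a & b)) | ~c) = 1100110011001101
  ((a & ~d) | (((((~b | d) & c) & b) & (a & b)) | ~c)) = 1100110011101111

((a & ~d) | (((((~b | d) & c) & b) & (a & b)) | ~c))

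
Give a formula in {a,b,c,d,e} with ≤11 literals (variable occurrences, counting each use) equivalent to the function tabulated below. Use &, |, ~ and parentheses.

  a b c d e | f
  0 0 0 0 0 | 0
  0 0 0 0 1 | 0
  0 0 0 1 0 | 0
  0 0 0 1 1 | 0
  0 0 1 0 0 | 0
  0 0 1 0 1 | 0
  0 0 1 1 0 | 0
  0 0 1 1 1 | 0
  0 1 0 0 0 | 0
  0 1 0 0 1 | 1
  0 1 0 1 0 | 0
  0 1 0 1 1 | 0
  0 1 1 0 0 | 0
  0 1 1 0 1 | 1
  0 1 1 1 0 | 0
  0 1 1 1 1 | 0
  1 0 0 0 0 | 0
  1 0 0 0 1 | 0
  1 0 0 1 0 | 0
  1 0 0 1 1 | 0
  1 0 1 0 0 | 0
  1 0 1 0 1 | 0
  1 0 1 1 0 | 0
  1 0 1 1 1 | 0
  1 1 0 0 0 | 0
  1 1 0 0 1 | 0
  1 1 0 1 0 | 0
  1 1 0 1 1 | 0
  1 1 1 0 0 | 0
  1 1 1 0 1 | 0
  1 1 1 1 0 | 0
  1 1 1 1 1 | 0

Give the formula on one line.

  ~c = 11110000111100001111000011110000
  ~e = 10101010101010101010101010101010
  (~c & ~e) = 10100000101000001010000010100000
  ((~c & ~e) | b) = 10100000111111111010000011111111
  ~a = 11111111111111110000000000000000
  (~a & b) = 00000000111111110000000000000000
  ((~a & b) | d) = 00110011111111110011001100110011
  (((~c & ~e) | b) & ((~a & b) | d)) = 00100000111111110010000000110011
  ~d = 11001100110011001100110011001100
  (~d & e) = 01000100010001000100010001000100
  ((((~c & ~e) | b) & ((~a & b) | d)) & (~d & e)) = 00000000010001000000000000000000

((((~c & ~e) | b) & ((~a & b) | d)) & (~d & e))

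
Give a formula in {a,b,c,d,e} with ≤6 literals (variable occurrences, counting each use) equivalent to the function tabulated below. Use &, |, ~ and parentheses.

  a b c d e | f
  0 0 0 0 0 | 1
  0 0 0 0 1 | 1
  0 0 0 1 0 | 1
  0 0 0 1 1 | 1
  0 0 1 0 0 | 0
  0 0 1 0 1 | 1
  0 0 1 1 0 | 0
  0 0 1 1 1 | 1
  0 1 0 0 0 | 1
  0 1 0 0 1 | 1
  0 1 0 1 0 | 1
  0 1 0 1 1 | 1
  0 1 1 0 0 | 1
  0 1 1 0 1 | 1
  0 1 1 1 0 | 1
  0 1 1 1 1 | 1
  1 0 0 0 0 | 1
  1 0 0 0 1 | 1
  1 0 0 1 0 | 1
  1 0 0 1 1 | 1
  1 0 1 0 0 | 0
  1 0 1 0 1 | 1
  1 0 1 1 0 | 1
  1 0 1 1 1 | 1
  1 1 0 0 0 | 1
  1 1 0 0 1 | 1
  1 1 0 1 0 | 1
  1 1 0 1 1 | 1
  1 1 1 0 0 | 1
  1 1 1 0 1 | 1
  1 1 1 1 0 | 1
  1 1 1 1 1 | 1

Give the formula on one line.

(((a & d) | e) | ((~c | b) | e))

  (a & d) = 00000000000000000011001100110011
  ((a & d) | e) = 01010101010101010111011101110111
  ~c = 11110000111100001111000011110000
  (~c | b) = 11110000111111111111000011111111
  ((~c | b) | e) = 11110101111111111111010111111111
  (((a & d) | e) | ((~c | b) | e)) = 11110101111111111111011111111111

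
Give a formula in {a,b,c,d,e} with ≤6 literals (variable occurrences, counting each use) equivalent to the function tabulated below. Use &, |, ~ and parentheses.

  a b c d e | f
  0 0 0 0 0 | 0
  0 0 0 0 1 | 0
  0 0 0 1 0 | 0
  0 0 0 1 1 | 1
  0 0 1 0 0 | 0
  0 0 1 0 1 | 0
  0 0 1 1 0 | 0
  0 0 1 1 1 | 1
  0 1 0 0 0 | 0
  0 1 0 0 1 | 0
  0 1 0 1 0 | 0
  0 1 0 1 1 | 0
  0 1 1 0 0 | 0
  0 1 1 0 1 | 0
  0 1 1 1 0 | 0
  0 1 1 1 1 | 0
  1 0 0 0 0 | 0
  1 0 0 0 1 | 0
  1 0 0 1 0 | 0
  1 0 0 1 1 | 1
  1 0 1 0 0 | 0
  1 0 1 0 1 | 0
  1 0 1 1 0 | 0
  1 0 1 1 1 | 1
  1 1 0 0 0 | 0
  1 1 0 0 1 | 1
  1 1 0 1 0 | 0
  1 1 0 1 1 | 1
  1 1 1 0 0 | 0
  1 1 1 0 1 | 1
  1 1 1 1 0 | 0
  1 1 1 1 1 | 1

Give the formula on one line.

(((b | d) & (a | ~b)) & e)

  (b | d) = 00110011111111110011001111111111
  ~b = 11111111000000001111111100000000
  (a | ~b) = 11111111000000001111111111111111
  ((b | d) & (a | ~b)) = 00110011000000000011001111111111
  (((b | d) & (a | ~b)) & e) = 00010001000000000001000101010101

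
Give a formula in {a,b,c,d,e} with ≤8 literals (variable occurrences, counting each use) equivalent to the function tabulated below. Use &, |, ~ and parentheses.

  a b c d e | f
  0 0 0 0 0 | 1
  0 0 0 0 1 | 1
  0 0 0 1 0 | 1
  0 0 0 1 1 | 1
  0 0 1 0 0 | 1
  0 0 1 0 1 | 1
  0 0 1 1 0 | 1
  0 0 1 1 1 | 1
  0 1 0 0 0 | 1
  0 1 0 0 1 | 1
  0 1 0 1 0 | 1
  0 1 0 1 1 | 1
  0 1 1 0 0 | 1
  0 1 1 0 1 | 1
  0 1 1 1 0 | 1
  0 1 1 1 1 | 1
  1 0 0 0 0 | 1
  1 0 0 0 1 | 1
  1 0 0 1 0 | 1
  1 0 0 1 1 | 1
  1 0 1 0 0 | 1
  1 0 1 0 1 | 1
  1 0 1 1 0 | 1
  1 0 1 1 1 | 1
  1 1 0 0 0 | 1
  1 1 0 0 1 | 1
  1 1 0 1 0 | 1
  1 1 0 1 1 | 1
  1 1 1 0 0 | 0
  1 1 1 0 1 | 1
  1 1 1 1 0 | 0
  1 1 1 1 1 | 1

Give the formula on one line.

  ~b = 11111111000000001111111100000000
  (~b | e) = 11111111010101011111111101010101
  (c & (~b | e)) = 00001111000001010000111100000101
  ~a = 11111111111111110000000000000000
  ((c & (~b | e)) | ~a) = 11111111111111110000111100000101
  ~c = 11110000111100001111000011110000
  (~c | (~b | e)) = 11111111111101011111111111110101
  (((c & (~b | e)) | ~a) | (~c | (~b | e))) = 11111111111111111111111111110101

(((c & (~b | e)) | ~a) | (~c | (~b | e)))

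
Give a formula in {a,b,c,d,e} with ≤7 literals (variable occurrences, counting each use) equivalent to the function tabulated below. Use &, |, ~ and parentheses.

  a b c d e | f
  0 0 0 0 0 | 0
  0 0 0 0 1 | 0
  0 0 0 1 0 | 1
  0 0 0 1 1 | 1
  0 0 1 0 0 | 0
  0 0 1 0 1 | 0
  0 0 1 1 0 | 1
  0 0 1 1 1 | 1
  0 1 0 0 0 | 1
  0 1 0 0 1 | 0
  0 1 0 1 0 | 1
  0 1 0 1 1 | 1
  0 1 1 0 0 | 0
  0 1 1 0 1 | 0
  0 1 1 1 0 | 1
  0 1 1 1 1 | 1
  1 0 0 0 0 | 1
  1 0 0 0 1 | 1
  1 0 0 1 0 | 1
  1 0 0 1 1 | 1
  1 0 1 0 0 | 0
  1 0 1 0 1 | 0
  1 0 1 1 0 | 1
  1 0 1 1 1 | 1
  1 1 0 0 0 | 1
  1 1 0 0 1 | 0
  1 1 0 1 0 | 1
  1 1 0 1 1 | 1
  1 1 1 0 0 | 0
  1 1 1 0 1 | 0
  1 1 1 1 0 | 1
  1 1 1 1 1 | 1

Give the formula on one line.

  ~e = 10101010101010101010101010101010
  (~e & b) = 00000000101010100000000010101010
  ~b = 11111111000000001111111100000000
  (~b & a) = 00000000000000001111111100000000
  ((~e & b) | (~b & a)) = 00000000101010101111111110101010
  ~c = 11110000111100001111000011110000
  (((~e & b) | (~b & a)) & ~c) = 00000000101000001111000010100000
  (d | (((~e & b) | (~b & a)) & ~c)) = 00110011101100111111001110110011

(d | (((~e & b) | (~b & a)) & ~c))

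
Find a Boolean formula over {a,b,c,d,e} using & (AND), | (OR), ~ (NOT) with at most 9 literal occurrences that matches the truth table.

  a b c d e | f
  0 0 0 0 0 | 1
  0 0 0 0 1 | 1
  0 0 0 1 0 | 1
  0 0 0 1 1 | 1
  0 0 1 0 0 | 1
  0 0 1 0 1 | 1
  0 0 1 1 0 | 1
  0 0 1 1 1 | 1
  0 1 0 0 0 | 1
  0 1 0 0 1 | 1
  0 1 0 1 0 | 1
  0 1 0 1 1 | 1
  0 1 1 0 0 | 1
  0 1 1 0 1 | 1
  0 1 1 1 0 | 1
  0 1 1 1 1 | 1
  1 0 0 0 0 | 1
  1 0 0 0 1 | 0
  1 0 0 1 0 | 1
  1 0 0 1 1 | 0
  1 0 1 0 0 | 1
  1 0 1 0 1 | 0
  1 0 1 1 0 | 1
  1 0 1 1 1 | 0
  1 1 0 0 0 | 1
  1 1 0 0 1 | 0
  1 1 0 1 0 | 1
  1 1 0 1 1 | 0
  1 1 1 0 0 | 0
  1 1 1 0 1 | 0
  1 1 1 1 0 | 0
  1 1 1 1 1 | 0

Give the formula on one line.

(((~c & ~e) | (e & ~a)) | ((~a & ~e) | (a & (~b & ~e))))

  ~c = 11110000111100001111000011110000
  ~e = 10101010101010101010101010101010
  (~c & ~e) = 10100000101000001010000010100000
  ~a = 11111111111111110000000000000000
  (e & ~a) = 01010101010101010000000000000000
  ((~c & ~e) | (e & ~a)) = 11110101111101011010000010100000
  (~a & ~e) = 10101010101010100000000000000000
  ~b = 11111111000000001111111100000000
  (~b & ~e) = 10101010000000001010101000000000
  (a & (~b & ~e)) = 00000000000000001010101000000000
  ((~a & ~e) | (a & (~b & ~e))) = 10101010101010101010101000000000
  (((~c & ~e) | (e & ~a)) | ((~a & ~e) | (a & (~b & ~e)))) = 11111111111111111010101010100000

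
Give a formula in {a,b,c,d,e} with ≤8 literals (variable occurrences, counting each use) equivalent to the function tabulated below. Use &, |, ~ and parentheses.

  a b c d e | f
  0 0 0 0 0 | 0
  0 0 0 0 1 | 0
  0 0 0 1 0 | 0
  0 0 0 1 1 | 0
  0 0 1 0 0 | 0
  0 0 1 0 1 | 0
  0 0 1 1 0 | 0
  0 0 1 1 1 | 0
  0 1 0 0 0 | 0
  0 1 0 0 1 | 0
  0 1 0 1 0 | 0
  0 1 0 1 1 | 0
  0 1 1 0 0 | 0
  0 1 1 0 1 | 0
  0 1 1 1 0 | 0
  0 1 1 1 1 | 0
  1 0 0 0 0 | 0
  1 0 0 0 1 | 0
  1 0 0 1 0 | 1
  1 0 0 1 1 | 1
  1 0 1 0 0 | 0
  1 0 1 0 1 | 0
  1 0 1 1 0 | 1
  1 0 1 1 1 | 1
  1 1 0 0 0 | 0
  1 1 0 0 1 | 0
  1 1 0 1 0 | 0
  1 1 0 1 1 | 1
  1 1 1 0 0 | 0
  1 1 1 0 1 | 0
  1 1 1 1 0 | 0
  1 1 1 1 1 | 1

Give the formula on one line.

((d & (e & a)) | ((~e & ~b) & (d & a)))

  (e & a) = 00000000000000000101010101010101
  (d & (e & a)) = 00000000000000000001000100010001
  ~e = 10101010101010101010101010101010
  ~b = 11111111000000001111111100000000
  (~e & ~b) = 10101010000000001010101000000000
  (d & a) = 00000000000000000011001100110011
  ((~e & ~b) & (d & a)) = 00000000000000000010001000000000
  ((d & (e & a)) | ((~e & ~b) & (d & a))) = 00000000000000000011001100010001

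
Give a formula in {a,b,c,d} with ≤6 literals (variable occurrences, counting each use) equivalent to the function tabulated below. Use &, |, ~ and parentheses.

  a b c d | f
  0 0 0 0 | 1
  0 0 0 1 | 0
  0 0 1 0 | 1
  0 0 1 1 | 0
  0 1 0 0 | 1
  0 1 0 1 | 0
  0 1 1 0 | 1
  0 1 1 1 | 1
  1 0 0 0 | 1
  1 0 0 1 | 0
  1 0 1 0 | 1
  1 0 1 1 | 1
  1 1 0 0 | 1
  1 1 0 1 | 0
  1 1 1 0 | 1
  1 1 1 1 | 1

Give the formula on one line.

(~d | ((a | b) & c))

  ~d = 1010101010101010
  (a | b) = 0000111111111111
  ((a | b) & c) = 0000001100110011
  (~d | ((a | b) & c)) = 1010101110111011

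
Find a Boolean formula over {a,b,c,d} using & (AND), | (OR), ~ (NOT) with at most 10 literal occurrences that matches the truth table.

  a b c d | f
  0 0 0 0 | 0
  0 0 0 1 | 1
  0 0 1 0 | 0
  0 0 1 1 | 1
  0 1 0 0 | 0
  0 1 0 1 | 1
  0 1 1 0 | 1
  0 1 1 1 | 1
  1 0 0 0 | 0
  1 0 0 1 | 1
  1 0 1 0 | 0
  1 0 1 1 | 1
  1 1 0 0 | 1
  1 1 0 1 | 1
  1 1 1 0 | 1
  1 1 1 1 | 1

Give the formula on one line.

((d | (b & a)) | ((c & ~a) & ((~c | b) & c)))

  (b & a) = 0000000000001111
  (d | (b & a)) = 0101010101011111
  ~a = 1111111100000000
  (c & ~a) = 0011001100000000
  ~c = 1100110011001100
  (~c | b) = 1100111111001111
  ((~c | b) & c) = 0000001100000011
  ((c & ~a) & ((~c | b) & c)) = 0000001100000000
  ((d | (b & a)) | ((c & ~a) & ((~c | b) & c))) = 0101011101011111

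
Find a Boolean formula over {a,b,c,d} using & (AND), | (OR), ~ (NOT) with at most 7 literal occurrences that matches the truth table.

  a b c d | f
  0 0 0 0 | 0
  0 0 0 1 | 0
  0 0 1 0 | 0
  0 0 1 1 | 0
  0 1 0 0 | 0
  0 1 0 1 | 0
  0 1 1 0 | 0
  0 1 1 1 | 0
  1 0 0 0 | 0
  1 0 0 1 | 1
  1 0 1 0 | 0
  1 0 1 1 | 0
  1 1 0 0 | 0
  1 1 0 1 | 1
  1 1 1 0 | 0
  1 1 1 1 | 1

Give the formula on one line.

  ~d = 1010101010101010
  ~b = 1111000011110000
  (c | ~b) = 1111001111110011
  ~c = 1100110011001100
  ((c | ~b) & ~c) = 1100000011000000
  (((c | ~b) & ~c) | b) = 1100111111001111
  (~d | (((c | ~b) & ~c) | b)) = 1110111111101111
  (a & d) = 0000000001010101
  ((~d | (((c | ~b) & ~c) | b)) & (a & d)) = 0000000001000101

((~d | (((c | ~b) & ~c) | b)) & (a & d))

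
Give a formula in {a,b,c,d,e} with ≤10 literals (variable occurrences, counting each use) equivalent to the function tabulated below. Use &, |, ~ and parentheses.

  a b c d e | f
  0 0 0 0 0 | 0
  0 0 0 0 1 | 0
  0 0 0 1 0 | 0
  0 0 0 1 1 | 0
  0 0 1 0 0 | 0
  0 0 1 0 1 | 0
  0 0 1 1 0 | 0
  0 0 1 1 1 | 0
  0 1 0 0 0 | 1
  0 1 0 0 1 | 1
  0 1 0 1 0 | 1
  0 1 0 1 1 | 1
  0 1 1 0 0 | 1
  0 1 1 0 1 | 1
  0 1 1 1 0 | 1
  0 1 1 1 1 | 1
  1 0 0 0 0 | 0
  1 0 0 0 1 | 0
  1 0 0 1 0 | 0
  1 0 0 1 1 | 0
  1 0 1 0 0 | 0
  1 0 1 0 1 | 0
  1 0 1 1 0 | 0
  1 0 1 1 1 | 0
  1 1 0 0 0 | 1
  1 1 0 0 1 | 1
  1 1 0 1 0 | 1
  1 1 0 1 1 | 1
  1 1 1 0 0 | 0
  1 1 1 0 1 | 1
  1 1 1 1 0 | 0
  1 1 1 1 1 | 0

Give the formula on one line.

  ~c = 11110000111100001111000011110000
  ~a = 11111111111111110000000000000000
  (~c | ~a) = 11111111111111111111000011110000
  (~a & b) = 00000000111111110000000000000000
  ~d = 11001100110011001100110011001100
  (c & ~d) = 00001100000011000000110000001100
  ((c & ~d) & e) = 00000100000001000000010000000100
  ((~a & b) | ((c & ~d) & e)) = 00000100111111110000010000000100
  ((~c | ~a) | ((~a & b) | ((c & ~d) & e))) = 11111111111111111111010011110100
  (((~c | ~a) | ((~a & b) | ((c & ~d) & e))) & b) = 00000000111111110000000011110100

(((~c | ~a) | ((~a & b) | ((c & ~d) & e))) & b)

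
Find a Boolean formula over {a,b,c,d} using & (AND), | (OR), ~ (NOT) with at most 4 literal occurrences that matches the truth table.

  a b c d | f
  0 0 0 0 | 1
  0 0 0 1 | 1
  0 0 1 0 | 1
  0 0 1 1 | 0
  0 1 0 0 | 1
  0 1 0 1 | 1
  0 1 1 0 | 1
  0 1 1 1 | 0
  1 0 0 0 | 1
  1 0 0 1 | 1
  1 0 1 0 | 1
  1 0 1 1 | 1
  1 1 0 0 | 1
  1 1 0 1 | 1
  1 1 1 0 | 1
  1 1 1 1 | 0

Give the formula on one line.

  ~c = 1100110011001100
  ~d = 1010101010101010
  (~c | ~d) = 1110111011101110
  ~b = 1111000011110000
  (~b & a) = 0000000011110000
  ((~c | ~d) | (~b & a)) = 1110111011111110

((~c | ~d) | (~b & a))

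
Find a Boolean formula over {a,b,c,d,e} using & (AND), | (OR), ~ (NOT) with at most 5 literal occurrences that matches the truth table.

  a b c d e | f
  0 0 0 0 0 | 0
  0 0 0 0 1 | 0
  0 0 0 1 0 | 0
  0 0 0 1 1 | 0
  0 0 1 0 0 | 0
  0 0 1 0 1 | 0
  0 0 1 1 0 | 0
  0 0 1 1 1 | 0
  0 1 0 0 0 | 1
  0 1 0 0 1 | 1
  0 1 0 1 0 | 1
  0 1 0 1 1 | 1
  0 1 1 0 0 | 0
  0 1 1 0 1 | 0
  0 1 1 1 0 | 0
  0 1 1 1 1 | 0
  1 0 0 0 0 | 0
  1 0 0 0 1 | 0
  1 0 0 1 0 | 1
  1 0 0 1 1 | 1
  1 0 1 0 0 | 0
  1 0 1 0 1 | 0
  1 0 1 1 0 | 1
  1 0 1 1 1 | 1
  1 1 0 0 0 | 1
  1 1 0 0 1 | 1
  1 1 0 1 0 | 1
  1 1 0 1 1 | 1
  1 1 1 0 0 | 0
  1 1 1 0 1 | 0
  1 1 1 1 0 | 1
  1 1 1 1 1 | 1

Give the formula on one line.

((a & d) | (~c & b))

  (a & d) = 00000000000000000011001100110011
  ~c = 11110000111100001111000011110000
  (~c & b) = 00000000111100000000000011110000
  ((a & d) | (~c & b)) = 00000000111100000011001111110011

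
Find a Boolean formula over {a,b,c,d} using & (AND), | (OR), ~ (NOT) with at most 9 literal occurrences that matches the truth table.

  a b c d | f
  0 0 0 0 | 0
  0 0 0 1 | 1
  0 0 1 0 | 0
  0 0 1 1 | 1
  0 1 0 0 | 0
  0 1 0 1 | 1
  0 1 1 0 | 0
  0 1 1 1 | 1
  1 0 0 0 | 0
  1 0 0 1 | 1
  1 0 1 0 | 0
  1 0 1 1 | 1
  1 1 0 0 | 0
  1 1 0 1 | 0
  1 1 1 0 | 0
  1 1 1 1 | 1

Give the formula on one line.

((d & ((~b & a) | ~a)) | ((c & b) & d))

  ~b = 1111000011110000
  (~b & a) = 0000000011110000
  ~a = 1111111100000000
  ((~b & a) | ~a) = 1111111111110000
  (d & ((~b & a) | ~a)) = 0101010101010000
  (c & b) = 0000001100000011
  ((c & b) & d) = 0000000100000001
  ((d & ((~b & a) | ~a)) | ((c & b) & d)) = 0101010101010001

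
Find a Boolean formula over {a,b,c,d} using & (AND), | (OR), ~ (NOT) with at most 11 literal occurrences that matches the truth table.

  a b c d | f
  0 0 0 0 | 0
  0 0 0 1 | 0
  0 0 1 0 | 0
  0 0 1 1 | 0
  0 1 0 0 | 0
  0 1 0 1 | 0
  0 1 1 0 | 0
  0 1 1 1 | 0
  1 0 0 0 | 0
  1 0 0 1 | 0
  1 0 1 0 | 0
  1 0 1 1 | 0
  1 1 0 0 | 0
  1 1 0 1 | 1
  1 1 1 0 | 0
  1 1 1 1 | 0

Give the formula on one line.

((b | ((~a | ~d) & d)) & (~c & (a & (~a | d))))

  ~a = 1111111100000000
  ~d = 1010101010101010
  (~a | ~d) = 1111111110101010
  ((~a | ~d) & d) = 0101010100000000
  (b | ((~a | ~d) & d)) = 0101111100001111
  ~c = 1100110011001100
  (~a | d) = 1111111101010101
  (a & (~a | d)) = 0000000001010101
  (~c & (a & (~a | d))) = 0000000001000100
  ((b | ((~a | ~d) & d)) & (~c & (a & (~a | d)))) = 0000000000000100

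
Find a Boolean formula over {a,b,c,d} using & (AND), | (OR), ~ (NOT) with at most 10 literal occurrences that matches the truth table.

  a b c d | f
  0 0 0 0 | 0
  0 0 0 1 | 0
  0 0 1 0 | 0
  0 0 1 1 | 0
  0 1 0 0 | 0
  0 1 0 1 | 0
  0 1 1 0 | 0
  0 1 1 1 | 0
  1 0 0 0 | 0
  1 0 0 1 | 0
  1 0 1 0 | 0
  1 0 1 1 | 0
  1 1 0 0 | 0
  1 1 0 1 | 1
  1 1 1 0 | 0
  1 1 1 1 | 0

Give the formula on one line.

(a & (((b & (a & ~c)) & (~b | d)) | (~a & d)))

  ~c = 1100110011001100
  (a & ~c) = 0000000011001100
  (b & (a & ~c)) = 0000000000001100
  ~b = 1111000011110000
  (~b | d) = 1111010111110101
  ((b & (a & ~c)) & (~b | d)) = 0000000000000100
  ~a = 1111111100000000
  (~a & d) = 0101010100000000
  (((b & (a & ~c)) & (~b | d)) | (~a & d)) = 0101010100000100
  (a & (((b & (a & ~c)) & (~b | d)) | (~a & d))) = 0000000000000100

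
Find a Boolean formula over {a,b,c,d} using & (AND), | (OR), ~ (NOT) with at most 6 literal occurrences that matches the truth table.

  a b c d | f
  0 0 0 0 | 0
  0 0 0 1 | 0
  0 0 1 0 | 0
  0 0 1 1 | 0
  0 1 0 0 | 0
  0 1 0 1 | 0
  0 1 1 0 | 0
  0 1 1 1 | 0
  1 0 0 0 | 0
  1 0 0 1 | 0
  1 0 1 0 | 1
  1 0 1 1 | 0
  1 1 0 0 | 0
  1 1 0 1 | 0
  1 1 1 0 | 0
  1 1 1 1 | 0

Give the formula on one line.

(((a | ~d) & ~b) & ((c & a) & ~d))

  ~d = 1010101010101010
  (a | ~d) = 1010101011111111
  ~b = 1111000011110000
  ((a | ~d) & ~b) = 1010000011110000
  (c & a) = 0000000000110011
  ((c & a) & ~d) = 0000000000100010
  (((a | ~d) & ~b) & ((c & a) & ~d)) = 0000000000100000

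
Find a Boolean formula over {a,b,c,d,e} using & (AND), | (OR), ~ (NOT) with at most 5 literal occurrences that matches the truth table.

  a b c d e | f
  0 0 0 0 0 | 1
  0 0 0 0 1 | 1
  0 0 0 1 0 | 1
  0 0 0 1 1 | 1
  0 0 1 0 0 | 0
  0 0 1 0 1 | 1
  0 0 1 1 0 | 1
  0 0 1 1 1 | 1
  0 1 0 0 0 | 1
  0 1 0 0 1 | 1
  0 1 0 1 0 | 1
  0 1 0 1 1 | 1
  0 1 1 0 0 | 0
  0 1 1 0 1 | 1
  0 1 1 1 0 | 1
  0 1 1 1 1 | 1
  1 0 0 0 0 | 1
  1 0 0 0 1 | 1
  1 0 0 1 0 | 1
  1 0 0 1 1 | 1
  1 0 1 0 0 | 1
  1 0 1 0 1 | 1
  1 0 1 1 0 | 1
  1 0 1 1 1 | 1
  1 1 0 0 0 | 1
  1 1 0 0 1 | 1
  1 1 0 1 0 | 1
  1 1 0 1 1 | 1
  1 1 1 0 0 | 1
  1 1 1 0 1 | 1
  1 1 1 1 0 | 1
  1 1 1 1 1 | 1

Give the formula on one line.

((~c | d) | (e | a))

  ~c = 11110000111100001111000011110000
  (~c | d) = 11110011111100111111001111110011
  (e | a) = 01010101010101011111111111111111
  ((~c | d) | (e | a)) = 11110111111101111111111111111111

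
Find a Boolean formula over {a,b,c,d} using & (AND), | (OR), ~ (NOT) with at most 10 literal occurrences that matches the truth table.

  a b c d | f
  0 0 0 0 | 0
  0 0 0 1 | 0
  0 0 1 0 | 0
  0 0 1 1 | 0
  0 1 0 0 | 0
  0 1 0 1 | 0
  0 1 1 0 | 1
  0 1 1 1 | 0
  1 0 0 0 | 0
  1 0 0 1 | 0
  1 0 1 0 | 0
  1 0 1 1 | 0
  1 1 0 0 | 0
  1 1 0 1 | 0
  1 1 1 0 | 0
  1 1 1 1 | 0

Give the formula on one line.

((~d & (b & c)) & ((b & ~a) & (~d & (b | d))))

  ~d = 1010101010101010
  (b & c) = 0000001100000011
  (~d & (b & c)) = 0000001000000010
  ~a = 1111111100000000
  (b & ~a) = 0000111100000000
  (b | d) = 0101111101011111
  (~d & (b | d)) = 0000101000001010
  ((b & ~a) & (~d & (b | d))) = 0000101000000000
  ((~d & (b & c)) & ((b & ~a) & (~d & (b | d)))) = 0000001000000000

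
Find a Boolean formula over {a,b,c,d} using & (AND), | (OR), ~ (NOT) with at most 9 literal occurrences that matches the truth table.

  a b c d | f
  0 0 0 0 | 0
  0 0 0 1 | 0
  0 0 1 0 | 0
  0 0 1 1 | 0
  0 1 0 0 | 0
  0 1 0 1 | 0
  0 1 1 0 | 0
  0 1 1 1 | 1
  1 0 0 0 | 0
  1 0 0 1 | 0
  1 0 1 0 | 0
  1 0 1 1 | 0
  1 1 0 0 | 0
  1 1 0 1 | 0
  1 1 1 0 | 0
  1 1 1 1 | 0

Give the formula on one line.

  (c & b) = 0000001100000011
  (d | a) = 0101010111111111
  ((c & b) & (d | a)) = 0000000100000011
  ~a = 1111111100000000
  (~a & d) = 0101010100000000
  (((c & b) & (d | a)) & (~a & d)) = 0000000100000000

(((c & b) & (d | a)) & (~a & d))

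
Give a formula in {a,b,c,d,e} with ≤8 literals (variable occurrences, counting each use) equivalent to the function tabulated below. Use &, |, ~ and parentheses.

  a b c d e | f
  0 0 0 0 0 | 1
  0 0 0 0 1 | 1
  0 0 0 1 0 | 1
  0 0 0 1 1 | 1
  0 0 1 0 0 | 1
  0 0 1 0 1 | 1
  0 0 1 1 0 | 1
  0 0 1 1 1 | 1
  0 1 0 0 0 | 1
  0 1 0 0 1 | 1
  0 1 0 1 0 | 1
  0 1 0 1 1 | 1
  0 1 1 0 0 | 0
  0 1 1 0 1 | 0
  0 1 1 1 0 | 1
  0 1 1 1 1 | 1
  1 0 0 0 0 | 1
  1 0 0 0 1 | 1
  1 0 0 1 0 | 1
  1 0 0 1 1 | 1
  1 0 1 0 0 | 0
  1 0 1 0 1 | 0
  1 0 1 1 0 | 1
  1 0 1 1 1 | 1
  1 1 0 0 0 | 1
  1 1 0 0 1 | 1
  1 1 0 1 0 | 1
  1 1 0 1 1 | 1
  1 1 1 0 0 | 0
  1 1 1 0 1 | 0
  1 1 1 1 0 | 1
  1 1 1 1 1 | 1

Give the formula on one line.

((c & d) | (~c | (~b & ~a)))

  (c & d) = 00000011000000110000001100000011
  ~c = 11110000111100001111000011110000
  ~b = 11111111000000001111111100000000
  ~a = 11111111111111110000000000000000
  (~b & ~a) = 11111111000000000000000000000000
  (~c | (~b & ~a)) = 11111111111100001111000011110000
  ((c & d) | (~c | (~b & ~a))) = 11111111111100111111001111110011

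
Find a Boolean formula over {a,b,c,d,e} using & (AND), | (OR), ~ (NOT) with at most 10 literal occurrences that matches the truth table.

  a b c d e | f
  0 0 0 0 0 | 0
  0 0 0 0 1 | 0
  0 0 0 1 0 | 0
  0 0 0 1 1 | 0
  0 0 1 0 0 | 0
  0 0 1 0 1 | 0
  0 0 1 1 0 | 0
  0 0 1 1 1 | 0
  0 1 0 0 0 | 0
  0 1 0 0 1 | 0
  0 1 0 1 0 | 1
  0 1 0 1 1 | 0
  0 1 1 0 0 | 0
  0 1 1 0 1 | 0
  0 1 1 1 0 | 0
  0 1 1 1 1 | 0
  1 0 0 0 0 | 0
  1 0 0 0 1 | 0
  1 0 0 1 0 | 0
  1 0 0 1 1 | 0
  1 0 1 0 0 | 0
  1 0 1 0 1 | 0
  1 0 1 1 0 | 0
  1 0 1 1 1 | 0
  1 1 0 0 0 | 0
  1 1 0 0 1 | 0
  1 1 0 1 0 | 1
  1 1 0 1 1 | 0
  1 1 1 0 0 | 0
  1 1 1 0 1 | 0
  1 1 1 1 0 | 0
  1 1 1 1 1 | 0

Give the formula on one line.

  ~e = 10101010101010101010101010101010
  (d & ~e) = 00100010001000100010001000100010
  ~d = 11001100110011001100110011001100
  ~c = 11110000111100001111000011110000
  (~d | ~c) = 11111100111111001111110011111100
  (b & (~d | ~c)) = 00000000111111000000000011111100
  ((b & (~d | ~c)) & ~e) = 00000000101010000000000010101000
  ~b = 11111111000000001111111100000000
  (~c | ~b) = 11111111111100001111111111110000
  (((b & (~d | ~c)) & ~e) & (~c | ~b)) = 00000000101000000000000010100000
  ((d & ~e) & (((b & (~d | ~c)) & ~e) & (~c | ~b))) = 00000000001000000000000000100000

((d & ~e) & (((b & (~d | ~c)) & ~e) & (~c | ~b)))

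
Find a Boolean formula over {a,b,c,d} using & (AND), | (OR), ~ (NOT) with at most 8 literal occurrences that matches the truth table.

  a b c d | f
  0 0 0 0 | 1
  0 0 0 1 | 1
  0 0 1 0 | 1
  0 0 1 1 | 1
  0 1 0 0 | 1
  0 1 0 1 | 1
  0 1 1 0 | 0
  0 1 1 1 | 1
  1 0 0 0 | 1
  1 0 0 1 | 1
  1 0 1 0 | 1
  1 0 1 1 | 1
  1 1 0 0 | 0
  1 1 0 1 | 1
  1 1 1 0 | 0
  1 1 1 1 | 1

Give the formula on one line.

(((~a & (a | ~c)) | d) | ~b)

  ~a = 1111111100000000
  ~c = 1100110011001100
  (a | ~c) = 1100110011111111
  (~a & (a | ~c)) = 1100110000000000
  ((~a & (a | ~c)) | d) = 1101110101010101
  ~b = 1111000011110000
  (((~a & (a | ~c)) | d) | ~b) = 1111110111110101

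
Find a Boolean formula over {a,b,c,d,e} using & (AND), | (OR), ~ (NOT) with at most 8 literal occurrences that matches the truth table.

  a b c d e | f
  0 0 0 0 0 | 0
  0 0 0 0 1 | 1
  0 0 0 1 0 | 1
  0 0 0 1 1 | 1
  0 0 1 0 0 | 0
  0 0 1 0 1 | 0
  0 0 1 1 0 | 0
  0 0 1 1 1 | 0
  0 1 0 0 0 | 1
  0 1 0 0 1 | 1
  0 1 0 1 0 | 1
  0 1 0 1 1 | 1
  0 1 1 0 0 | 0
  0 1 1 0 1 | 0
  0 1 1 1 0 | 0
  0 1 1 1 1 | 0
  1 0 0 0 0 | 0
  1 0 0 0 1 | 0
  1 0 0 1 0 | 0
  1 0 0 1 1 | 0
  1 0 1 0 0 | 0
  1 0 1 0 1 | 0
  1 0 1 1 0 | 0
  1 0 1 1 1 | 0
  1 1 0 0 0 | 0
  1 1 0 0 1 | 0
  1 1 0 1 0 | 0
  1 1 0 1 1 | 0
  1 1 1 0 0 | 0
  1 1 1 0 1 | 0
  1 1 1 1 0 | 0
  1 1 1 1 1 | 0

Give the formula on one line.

(((d | (~a & (b | d))) | e) & (~c & ~a))

  ~a = 11111111111111110000000000000000
  (b | d) = 00110011111111110011001111111111
  (~a & (b | d)) = 00110011111111110000000000000000
  (d | (~a & (b | d))) = 00110011111111110011001100110011
  ((d | (~a & (b | d))) | e) = 01110111111111110111011101110111
  ~c = 11110000111100001111000011110000
  (~c & ~a) = 11110000111100000000000000000000
  (((d | (~a & (b | d))) | e) & (~c & ~a)) = 01110000111100000000000000000000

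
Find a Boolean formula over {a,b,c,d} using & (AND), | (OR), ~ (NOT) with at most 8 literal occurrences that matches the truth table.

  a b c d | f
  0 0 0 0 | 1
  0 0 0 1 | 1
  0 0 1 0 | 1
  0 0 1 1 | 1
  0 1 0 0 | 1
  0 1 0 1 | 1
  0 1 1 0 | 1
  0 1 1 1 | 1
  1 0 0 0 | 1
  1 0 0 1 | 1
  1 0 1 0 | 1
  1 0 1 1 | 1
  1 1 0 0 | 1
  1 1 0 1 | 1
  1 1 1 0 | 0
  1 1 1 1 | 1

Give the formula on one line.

((b & ~a) | ((c & ~b) | (d | ~c)))

  ~a = 1111111100000000
  (b & ~a) = 0000111100000000
  ~b = 1111000011110000
  (c & ~b) = 0011000000110000
  ~c = 1100110011001100
  (d | ~c) = 1101110111011101
  ((c & ~b) | (d | ~c)) = 1111110111111101
  ((b & ~a) | ((c & ~b) | (d | ~c))) = 1111111111111101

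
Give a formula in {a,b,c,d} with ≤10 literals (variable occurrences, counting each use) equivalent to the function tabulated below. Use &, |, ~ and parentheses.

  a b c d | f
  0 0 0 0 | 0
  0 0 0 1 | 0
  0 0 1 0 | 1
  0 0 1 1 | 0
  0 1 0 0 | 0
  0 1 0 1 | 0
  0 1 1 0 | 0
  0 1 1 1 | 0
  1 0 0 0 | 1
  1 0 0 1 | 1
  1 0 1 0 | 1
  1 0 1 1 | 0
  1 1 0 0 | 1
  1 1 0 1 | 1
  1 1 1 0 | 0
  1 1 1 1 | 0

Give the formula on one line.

  ~c = 1100110011001100
  (c | d) = 0111011101110111
  (a | (c | d)) = 0111011111111111
  ~d = 1010101010101010
  (a | ~d) = 1010101011111111
  ((a | (c | d)) & (a | ~d)) = 0010001011111111
  (~c & ((a | (c | d)) & (a | ~d))) = 0000000011001100
  ~b = 1111000011110000
  (c & ~b) = 0011000000110000
  (~d & (c & ~b)) = 0010000000100000
  ((~c & ((a | (c | d)) & (a | ~d))) | (~d & (c & ~b))) = 0010000011101100

((~c & ((a | (c | d)) & (a | ~d))) | (~d & (c & ~b)))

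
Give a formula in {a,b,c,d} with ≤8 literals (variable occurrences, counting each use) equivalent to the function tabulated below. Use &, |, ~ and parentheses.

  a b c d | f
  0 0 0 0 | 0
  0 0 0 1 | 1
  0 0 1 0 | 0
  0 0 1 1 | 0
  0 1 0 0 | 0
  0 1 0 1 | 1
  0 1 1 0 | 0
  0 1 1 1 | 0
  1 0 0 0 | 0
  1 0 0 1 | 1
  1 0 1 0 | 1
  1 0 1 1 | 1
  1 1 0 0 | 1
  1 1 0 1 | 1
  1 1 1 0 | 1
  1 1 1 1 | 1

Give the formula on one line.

  (c | d) = 0111011101110111
  (b | c) = 0011111100111111
  ((c | d) | (b | c)) = 0111111101111111
  ~c = 1100110011001100
  (~c & d) = 0100010001000100
  ((~c & d) | a) = 0100010011111111
  (((c | d) | (b | c)) & ((~c & d) | a)) = 0100010001111111

(((c | d) | (b | c)) & ((~c & d) | a))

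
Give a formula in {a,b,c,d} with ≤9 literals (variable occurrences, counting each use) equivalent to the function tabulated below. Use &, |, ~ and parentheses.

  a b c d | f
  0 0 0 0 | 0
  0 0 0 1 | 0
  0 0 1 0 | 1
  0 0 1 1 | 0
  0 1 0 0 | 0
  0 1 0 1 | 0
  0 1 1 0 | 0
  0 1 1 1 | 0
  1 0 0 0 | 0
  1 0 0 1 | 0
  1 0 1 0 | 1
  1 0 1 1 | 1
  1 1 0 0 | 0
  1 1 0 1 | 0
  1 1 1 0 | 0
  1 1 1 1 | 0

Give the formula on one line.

  ~b = 1111000011110000
  (d | ~b) = 1111010111110101
  ((d | ~b) & a) = 0000000011110101
  (c & ((d | ~b) & a)) = 0000000000110001
  (~b & (c & ((d | ~b) & a))) = 0000000000110000
  ~d = 1010101010101010
  (b | ~d) = 1010111110101111
  (~b & (b | ~d)) = 1010000010100000
  (c & (~b & (b | ~d))) = 0010000000100000
  ((~b & (c & ((d | ~b) & a))) | (c & (~b & (b | ~d)))) = 0010000000110000

((~b & (c & ((d | ~b) & a))) | (c & (~b & (b | ~d))))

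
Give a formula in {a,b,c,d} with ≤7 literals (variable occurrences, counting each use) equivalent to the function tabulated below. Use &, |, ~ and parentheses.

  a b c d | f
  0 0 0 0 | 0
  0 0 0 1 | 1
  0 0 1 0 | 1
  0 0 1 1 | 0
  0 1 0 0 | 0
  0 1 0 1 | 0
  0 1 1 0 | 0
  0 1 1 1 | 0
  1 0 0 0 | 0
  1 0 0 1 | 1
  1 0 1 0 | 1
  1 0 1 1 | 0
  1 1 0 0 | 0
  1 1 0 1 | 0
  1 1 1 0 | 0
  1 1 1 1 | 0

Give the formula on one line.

  ~b = 1111000011110000
  ~d = 1010101010101010
  (d | c) = 0111011101110111
  (~d & (d | c)) = 0010001000100010
  (~b & (~d & (d | c))) = 0010000000100000
  ~c = 1100110011001100
  (~c & d) = 0100010001000100
  ((~c & d) & ~b) = 0100000001000000
  ((~b & (~d & (d | c))) | ((~c & d) & ~b)) = 0110000001100000

((~b & (~d & (d | c))) | ((~c & d) & ~b))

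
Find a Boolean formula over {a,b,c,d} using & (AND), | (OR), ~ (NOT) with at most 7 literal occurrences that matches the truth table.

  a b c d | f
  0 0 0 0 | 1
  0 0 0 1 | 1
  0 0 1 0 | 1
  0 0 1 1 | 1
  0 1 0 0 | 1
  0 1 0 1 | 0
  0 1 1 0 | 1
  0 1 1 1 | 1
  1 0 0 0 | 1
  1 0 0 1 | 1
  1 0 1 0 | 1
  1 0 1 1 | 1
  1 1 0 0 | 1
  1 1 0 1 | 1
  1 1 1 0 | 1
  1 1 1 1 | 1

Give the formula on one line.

  ~d = 1010101010101010
  ~b = 1111000011110000
  (c | ~b) = 1111001111110011
  (d & a) = 0000000001010101
  ((c | ~b) | (d & a)) = 1111001111110111
  (~d | ((c | ~b) | (d & a))) = 1111101111111111

(~d | ((c | ~b) | (d & a)))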